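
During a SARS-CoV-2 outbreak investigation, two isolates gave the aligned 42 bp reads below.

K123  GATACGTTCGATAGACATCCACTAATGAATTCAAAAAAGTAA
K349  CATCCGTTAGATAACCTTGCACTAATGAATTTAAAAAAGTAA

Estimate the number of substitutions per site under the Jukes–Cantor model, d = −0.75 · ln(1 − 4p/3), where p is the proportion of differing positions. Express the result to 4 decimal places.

0.2197

Mismatches occur at site 1 (G↔C), site 4 (A↔C), site 9 (C↔A), site 14 (G↔A), site 15 (A↔C), site 17 (A↔T), site 19 (C↔G), site 32 (C↔T).
p = 8/42 = 0.190476.
d = −0.75 · ln(1 − (4/3)·0.190476) = −0.75 · ln(0.746032) = −0.75 · (-0.292987) = 0.2197.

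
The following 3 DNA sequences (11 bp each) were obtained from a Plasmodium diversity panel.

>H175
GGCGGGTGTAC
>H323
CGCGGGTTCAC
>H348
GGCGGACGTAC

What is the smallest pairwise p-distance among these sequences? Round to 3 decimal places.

Pairwise Hamming distances:
  H175 vs H323: 3
  H175 vs H348: 2
  H323 vs H348: 5
The smallest is 2 mismatches, between H175 and H348; p = 2/11 = 0.182.

0.182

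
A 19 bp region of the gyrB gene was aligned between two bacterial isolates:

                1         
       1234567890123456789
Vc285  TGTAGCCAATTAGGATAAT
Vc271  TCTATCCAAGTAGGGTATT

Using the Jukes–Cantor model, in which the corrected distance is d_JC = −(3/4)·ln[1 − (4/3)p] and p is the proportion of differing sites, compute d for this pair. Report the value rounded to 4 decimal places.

The sequences differ at positions 2 (G/C), 5 (G/T), 10 (T/G), 15 (A/G), 18 (A/T).
p = 5/19 = 0.263158.
d = −0.75 · ln(1 − (4/3)·0.263158) = −0.75 · ln(0.649123) = −0.75 · (-0.432133) = 0.3241.

0.3241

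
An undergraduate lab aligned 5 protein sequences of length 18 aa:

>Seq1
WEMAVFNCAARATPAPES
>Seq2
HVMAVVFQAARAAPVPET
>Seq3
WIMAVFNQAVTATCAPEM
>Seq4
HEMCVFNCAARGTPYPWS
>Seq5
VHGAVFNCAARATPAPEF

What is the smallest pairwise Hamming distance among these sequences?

4

Pairwise Hamming distances:
  Seq1 vs Seq2: 8
  Seq1 vs Seq3: 6
  Seq1 vs Seq4: 5
  Seq1 vs Seq5: 4
  Seq2 vs Seq3: 10
  Seq2 vs Seq4: 10
  Seq2 vs Seq5: 9
  Seq3 vs Seq4: 11
  Seq3 vs Seq5: 8
  Seq4 vs Seq5: 8
The smallest is 4, between Seq1 and Seq5.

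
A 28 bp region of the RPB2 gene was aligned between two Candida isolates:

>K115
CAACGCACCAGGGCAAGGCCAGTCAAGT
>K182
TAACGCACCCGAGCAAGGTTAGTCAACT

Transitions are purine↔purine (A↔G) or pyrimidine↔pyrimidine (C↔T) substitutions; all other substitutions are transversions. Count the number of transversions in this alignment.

2

The sequences differ at positions 1 (C/T, transition), 10 (A/C, transversion), 12 (G/A, transition), 19 (C/T, transition), 20 (C/T, transition), 27 (G/C, transversion).
Of the 6 differences, 4 transitions and 2 transversions, so the answer is 2.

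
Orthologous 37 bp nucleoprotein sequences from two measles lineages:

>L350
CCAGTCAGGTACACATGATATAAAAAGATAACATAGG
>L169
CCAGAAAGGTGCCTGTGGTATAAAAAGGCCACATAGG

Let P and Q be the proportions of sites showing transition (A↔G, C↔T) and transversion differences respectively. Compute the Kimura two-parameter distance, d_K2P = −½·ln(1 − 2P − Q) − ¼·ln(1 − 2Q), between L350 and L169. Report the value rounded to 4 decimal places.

Differing sites — 5:T/A (Tv); 6:C/A (Tv); 11:A/G (Ti); 13:A/C (Tv); 14:C/T (Ti); 15:A/G (Ti); 18:A/G (Ti); 28:A/G (Ti); 29:T/C (Ti); 30:A/C (Tv).
Of the 10 differences, 6 transitions and 4 transversions over 37 sites: P = 6/37 = 0.162162, Q = 4/37 = 0.108108.
d = −0.5·ln(0.567568) − 0.25·ln(0.783784) = −0.5·(-0.566395) − 0.25·(-0.243622) = 0.3441.

0.3441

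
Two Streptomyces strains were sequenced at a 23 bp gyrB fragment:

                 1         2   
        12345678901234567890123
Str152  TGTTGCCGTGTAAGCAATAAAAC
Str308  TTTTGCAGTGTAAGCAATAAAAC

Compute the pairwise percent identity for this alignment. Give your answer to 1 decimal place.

The sequences differ at positions 2 (G/T), 7 (C/A).
21 of the 23 sites match, so the percent identity is 21/23 × 100 = 91.3%.

91.3%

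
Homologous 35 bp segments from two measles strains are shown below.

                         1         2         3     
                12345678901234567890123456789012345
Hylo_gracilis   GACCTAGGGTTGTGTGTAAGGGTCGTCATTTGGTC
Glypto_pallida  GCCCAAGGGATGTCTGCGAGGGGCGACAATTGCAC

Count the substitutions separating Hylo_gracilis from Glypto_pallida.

11

The sequences differ at positions 2 (A/C), 5 (T/A), 10 (T/A), 14 (G/C), 17 (T/C), 18 (A/G), 23 (T/G), 26 (T/A), 29 (T/A), 33 (G/C), 34 (T/A).
That gives 11 mismatches out of 35 aligned sites, so the Hamming distance is 11.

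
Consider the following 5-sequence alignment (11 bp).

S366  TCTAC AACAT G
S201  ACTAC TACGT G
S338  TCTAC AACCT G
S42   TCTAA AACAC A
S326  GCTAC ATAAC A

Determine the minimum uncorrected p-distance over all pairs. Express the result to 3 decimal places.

0.091

Pairwise Hamming distances:
  S366 vs S201: 3
  S366 vs S338: 1
  S366 vs S42: 3
  S366 vs S326: 5
  S201 vs S338: 3
  S201 vs S42: 6
  S201 vs S326: 7
  S338 vs S42: 4
  S338 vs S326: 6
  S42 vs S326: 4
The smallest is 1 mismatch, between S366 and S338; p = 1/11 = 0.091.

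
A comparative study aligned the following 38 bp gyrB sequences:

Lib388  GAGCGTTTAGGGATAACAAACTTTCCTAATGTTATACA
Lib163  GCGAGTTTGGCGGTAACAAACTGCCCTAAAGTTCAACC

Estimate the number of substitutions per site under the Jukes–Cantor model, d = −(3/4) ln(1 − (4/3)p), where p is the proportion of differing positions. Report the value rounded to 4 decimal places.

0.3658

Mismatches occur at site 2 (A→C), site 4 (C→A), site 9 (A→G), site 11 (G→C), site 13 (A→G), site 23 (T→G), site 24 (T→C), site 30 (T→A), site 34 (A→C), site 35 (T→A), site 38 (A→C).
p = 11/38 = 0.289474.
d = −0.75 · ln(1 − (4/3)·0.289474) = −0.75 · ln(0.614035) = −0.75 · (-0.487703) = 0.3658.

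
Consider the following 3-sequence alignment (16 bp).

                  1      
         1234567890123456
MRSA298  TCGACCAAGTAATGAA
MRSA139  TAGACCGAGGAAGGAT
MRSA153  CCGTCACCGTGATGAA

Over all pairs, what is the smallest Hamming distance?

Pairwise Hamming distances:
  MRSA298 vs MRSA139: 5
  MRSA298 vs MRSA153: 6
  MRSA139 vs MRSA153: 10
The smallest is 5, between MRSA298 and MRSA139.

5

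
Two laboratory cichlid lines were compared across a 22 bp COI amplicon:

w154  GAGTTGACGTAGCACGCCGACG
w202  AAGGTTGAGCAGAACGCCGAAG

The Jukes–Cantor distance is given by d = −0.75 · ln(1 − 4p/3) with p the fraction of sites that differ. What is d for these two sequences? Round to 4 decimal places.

0.4975

Differing sites — 1:G/A; 4:T/G; 6:G/T; 7:A/G; 8:C/A; 10:T/C; 13:C/A; 21:C/A.
p = 8/22 = 0.363636.
d = −0.75 · ln(1 − (4/3)·0.363636) = −0.75 · ln(0.515152) = −0.75 · (-0.663293) = 0.4975.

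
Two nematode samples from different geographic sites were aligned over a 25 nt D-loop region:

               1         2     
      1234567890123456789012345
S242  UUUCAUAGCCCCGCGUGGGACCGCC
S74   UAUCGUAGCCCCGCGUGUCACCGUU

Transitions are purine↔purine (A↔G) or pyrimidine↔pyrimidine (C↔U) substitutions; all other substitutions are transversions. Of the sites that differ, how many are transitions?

Differing sites — 2:U/A (Tv); 5:A/G (Ti); 18:G/U (Tv); 19:G/C (Tv); 24:C/U (Ti); 25:C/U (Ti).
Of the 6 differences, 3 transitions and 3 transversions, so the answer is 3.

3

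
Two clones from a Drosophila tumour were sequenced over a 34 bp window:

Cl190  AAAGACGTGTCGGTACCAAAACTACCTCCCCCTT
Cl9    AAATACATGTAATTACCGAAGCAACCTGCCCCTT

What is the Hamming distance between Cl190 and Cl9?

The sequences differ at positions 4 (G/T), 7 (G/A), 11 (C/A), 12 (G/A), 13 (G/T), 18 (A/G), 21 (A/G), 23 (T/A), 28 (C/G).
That gives 9 mismatches out of 34 aligned sites, so the Hamming distance is 9.

9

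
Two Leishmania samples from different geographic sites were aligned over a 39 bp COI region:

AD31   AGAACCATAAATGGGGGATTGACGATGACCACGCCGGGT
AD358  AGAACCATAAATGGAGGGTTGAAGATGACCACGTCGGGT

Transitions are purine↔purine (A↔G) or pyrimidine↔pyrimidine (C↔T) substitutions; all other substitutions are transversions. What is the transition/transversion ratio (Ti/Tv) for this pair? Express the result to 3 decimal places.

Differing sites — 15:G/A (Ti); 18:A/G (Ti); 23:C/A (Tv); 34:C/T (Ti).
Of the 4 differences, 3 transitions and 1 transversion, so Ti/Tv = 3/1 = 3.000.

3.000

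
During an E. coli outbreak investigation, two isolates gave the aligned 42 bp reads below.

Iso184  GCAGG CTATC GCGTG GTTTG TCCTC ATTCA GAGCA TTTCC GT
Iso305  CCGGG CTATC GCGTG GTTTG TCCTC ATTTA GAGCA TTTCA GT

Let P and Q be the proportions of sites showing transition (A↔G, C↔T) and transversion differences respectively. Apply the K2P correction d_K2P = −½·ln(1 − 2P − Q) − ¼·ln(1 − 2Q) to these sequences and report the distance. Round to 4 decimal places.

0.1021

Mismatches occur at site 1 (G→C, transversion), site 3 (A→G, transition), site 29 (C→T, transition), site 40 (C→A, transversion).
Of the 4 differences, 2 transitions and 2 transversions over 42 sites: P = 2/42 = 0.047619, Q = 2/42 = 0.047619.
d = −0.5·ln(0.857143) − 0.25·ln(0.904762) = −0.5·(-0.154151) − 0.25·(-0.100083) = 0.1021.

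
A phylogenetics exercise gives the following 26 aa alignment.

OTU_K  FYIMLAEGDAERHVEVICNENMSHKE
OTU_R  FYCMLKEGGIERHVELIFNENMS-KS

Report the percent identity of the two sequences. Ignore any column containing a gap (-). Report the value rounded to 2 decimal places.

Excluding the 1 gap column leaves 25 comparable sites.
Mismatches occur at site 3 (I→C), site 6 (A→K), site 9 (D→G), site 10 (A→I), site 16 (V→L), site 18 (C→F), site 26 (E→S).
18 of the 25 comparable sites match, so the percent identity is 18/25 × 100 = 72.00%.

72.00%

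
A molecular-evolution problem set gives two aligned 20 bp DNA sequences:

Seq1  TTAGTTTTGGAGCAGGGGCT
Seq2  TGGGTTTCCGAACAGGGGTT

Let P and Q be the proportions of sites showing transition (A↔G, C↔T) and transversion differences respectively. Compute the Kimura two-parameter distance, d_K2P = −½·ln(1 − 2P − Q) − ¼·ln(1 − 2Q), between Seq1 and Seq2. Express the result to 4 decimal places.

Mismatches occur at site 2 (T→G, transversion), site 3 (A→G, transition), site 8 (T→C, transition), site 9 (G→C, transversion), site 12 (G→A, transition), site 19 (C→T, transition).
Of the 6 differences, 4 transitions and 2 transversions over 20 sites: P = 4/20 = 0.200000, Q = 2/20 = 0.100000.
d = −0.5·ln(0.500000) − 0.25·ln(0.800000) = −0.5·(-0.693147) − 0.25·(-0.223144) = 0.4024.

0.4024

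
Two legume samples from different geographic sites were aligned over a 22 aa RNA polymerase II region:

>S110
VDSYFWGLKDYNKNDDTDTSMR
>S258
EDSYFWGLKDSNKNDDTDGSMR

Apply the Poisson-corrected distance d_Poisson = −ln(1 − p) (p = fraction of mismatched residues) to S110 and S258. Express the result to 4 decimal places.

Differing sites — 1:V/E; 11:Y/S; 19:T/G.
p = 3/22 = 0.136364.
d = −ln(1 − 0.136364) = −ln(0.863636) = 0.1466.

0.1466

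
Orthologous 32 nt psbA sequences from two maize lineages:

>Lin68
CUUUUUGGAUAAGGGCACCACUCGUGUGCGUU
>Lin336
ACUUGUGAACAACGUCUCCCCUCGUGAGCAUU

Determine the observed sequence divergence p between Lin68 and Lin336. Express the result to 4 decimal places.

Mismatches occur at site 1 (C/A), site 2 (U/C), site 5 (U/G), site 8 (G/A), site 10 (U/C), site 13 (G/C), site 15 (G/U), site 17 (A/U), site 20 (A/C), site 27 (U/A), site 30 (G/A).
There are 11 differences over 32 sites, so p = 11/32 = 0.3438.

0.3438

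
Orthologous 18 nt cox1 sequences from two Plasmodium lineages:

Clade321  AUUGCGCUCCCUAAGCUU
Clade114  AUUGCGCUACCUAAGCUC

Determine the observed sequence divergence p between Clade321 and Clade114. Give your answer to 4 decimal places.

The sequences differ at positions 9 (C/A), 18 (U/C).
There are 2 differences over 18 sites, so p = 2/18 = 0.1111.

0.1111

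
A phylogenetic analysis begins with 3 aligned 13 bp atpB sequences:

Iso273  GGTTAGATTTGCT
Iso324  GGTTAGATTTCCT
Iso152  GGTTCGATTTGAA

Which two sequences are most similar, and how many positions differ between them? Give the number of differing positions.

Pairwise Hamming distances:
  Iso273 vs Iso324: 1
  Iso273 vs Iso152: 3
  Iso324 vs Iso152: 4
The smallest is 1, between Iso273 and Iso324.

1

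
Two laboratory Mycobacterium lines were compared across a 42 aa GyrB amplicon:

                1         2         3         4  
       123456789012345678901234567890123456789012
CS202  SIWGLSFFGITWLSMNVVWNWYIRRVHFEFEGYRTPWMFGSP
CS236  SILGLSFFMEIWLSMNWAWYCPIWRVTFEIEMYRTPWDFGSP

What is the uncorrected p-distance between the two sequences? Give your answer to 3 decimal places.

Mismatches occur at site 3 (W→L), site 9 (G→M), site 10 (I→E), site 11 (T→I), site 17 (V→W), site 18 (V→A), site 20 (N→Y), site 21 (W→C), site 22 (Y→P), site 24 (R→W), site 27 (H→T), site 30 (F→I), site 32 (G→M), site 38 (M→D).
There are 14 differences over 42 sites, so p = 14/42 = 0.333.

0.333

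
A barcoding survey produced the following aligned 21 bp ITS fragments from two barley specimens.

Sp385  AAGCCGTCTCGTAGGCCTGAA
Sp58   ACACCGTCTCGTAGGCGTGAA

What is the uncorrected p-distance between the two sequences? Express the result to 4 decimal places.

Mismatches occur at site 2 (A→C), site 3 (G→A), site 17 (C→G).
There are 3 differences over 21 sites, so p = 3/21 = 0.1429.

0.1429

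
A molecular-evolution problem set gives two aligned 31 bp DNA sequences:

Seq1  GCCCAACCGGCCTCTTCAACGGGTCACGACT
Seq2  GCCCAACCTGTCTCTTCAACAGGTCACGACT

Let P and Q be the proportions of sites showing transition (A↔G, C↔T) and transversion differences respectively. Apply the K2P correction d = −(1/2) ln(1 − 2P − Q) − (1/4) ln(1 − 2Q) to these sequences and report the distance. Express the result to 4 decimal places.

0.1046

Differing sites — 9:G/T (Tv); 11:C/T (Ti); 21:G/A (Ti).
Of the 3 differences, 2 transitions and 1 transversion over 31 sites: P = 2/31 = 0.064516, Q = 1/31 = 0.032258.
d = −0.5·ln(0.838710) − 0.25·ln(0.935484) = −0.5·(-0.175890) − 0.25·(-0.066691) = 0.1046.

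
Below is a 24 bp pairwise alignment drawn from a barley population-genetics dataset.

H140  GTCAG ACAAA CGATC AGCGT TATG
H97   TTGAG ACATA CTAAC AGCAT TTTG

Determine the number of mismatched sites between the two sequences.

7

The sequences differ at positions 1 (G/T), 3 (C/G), 9 (A/T), 12 (G/T), 14 (T/A), 19 (G/A), 22 (A/T).
That gives 7 mismatches out of 24 aligned sites, so the Hamming distance is 7.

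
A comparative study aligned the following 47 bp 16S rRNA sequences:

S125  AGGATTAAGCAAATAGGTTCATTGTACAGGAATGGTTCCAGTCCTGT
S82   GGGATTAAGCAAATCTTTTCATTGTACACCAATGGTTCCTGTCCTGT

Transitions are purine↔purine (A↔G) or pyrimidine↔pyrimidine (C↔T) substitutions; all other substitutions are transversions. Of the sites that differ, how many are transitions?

Mismatches occur at site 1 (A↔G, transition), site 15 (A↔C, transversion), site 16 (G↔T, transversion), site 17 (G↔T, transversion), site 29 (G↔C, transversion), site 30 (G↔C, transversion), site 40 (A↔T, transversion).
Of the 7 differences, 1 transition and 6 transversions, so the answer is 1.

1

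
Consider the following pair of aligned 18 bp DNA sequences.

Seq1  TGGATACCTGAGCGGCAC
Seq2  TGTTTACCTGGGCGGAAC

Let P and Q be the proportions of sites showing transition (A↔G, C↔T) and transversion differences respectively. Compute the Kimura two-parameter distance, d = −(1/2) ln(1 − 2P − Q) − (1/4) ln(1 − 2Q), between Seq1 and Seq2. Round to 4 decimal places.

Mismatches occur at site 3 (G→T, transversion), site 4 (A→T, transversion), site 11 (A→G, transition), site 16 (C→A, transversion).
Of the 4 differences, 1 transition and 3 transversions over 18 sites: P = 1/18 = 0.055556, Q = 3/18 = 0.166667.
d = −0.5·ln(0.722221) − 0.25·ln(0.666666) = −0.5·(-0.325424) − 0.25·(-0.405466) = 0.2641.

0.2641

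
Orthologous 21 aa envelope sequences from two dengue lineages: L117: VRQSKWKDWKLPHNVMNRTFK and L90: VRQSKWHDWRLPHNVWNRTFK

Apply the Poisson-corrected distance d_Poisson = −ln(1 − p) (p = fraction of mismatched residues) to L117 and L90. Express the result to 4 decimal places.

0.1542

Mismatches occur at site 7 (K/H), site 10 (K/R), site 16 (M/W).
p = 3/21 = 0.142857.
d = −ln(1 − 0.142857) = −ln(0.857143) = 0.1542.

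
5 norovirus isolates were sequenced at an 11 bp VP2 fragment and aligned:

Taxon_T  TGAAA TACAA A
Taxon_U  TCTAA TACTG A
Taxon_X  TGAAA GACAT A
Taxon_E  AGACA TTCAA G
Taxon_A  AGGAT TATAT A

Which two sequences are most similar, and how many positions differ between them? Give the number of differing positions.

Pairwise Hamming distances:
  Taxon_T vs Taxon_U: 4
  Taxon_T vs Taxon_X: 2
  Taxon_T vs Taxon_E: 4
  Taxon_T vs Taxon_A: 5
  Taxon_U vs Taxon_X: 5
  Taxon_U vs Taxon_E: 8
  Taxon_U vs Taxon_A: 7
  Taxon_X vs Taxon_E: 6
  Taxon_X vs Taxon_A: 5
  Taxon_E vs Taxon_A: 7
The smallest is 2, between Taxon_T and Taxon_X.

2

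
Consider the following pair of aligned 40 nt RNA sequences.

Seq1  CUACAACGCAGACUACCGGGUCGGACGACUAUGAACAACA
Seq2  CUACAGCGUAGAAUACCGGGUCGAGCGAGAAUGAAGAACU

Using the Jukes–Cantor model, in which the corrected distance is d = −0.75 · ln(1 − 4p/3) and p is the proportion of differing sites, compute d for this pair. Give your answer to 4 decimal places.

0.2675

Differing sites — 6:A/G; 9:C/U; 13:C/A; 24:G/A; 25:A/G; 29:C/G; 30:U/A; 36:C/G; 40:A/U.
p = 9/40 = 0.225000.
d = −0.75 · ln(1 − (4/3)·0.225000) = −0.75 · ln(0.700000) = −0.75 · (-0.356675) = 0.2675.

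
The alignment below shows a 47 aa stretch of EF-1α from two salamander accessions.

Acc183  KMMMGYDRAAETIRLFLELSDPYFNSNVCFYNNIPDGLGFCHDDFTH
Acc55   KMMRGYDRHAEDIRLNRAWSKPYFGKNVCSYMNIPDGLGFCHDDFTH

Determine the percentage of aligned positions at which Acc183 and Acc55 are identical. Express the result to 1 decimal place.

74.5%

Differing sites — 4:M/R; 9:A/H; 12:T/D; 16:F/N; 17:L/R; 18:E/A; 19:L/W; 21:D/K; 25:N/G; 26:S/K; 30:F/S; 32:N/M.
35 of the 47 sites match, so the percent identity is 35/47 × 100 = 74.5%.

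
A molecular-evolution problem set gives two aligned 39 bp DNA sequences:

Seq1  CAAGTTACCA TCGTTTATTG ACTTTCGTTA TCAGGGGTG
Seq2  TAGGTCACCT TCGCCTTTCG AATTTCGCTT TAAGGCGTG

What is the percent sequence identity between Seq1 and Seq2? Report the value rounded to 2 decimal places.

66.67%

The sequences differ at positions 1 (C/T), 3 (A/G), 6 (T/C), 10 (A/T), 14 (T/C), 15 (T/C), 17 (A/T), 19 (T/C), 22 (C/A), 28 (T/C), 30 (A/T), 32 (C/A), 36 (G/C).
26 of the 39 sites match, so the percent identity is 26/39 × 100 = 66.67%.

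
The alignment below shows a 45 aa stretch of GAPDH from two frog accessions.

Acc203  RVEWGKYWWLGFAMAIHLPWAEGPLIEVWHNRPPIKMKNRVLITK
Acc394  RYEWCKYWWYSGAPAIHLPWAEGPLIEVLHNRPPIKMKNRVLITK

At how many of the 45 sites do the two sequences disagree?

7

The sequences differ at positions 2 (V/Y), 5 (G/C), 10 (L/Y), 11 (G/S), 12 (F/G), 14 (M/P), 29 (W/L).
That gives 7 mismatches out of 45 aligned sites, so the Hamming distance is 7.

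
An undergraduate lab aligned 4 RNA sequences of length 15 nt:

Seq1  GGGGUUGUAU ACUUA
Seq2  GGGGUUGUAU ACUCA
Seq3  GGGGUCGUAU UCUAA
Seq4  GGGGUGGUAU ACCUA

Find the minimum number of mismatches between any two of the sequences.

1

Pairwise Hamming distances:
  Seq1 vs Seq2: 1
  Seq1 vs Seq3: 3
  Seq1 vs Seq4: 2
  Seq2 vs Seq3: 3
  Seq2 vs Seq4: 3
  Seq3 vs Seq4: 4
The smallest is 1, between Seq1 and Seq2.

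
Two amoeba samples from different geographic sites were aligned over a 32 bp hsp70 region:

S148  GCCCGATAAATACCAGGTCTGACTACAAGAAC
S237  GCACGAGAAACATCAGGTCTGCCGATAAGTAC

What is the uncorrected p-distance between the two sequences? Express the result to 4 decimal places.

Differing sites — 3:C/A; 7:T/G; 11:T/C; 13:C/T; 22:A/C; 24:T/G; 26:C/T; 30:A/T.
There are 8 differences over 32 sites, so p = 8/32 = 0.2500.

0.2500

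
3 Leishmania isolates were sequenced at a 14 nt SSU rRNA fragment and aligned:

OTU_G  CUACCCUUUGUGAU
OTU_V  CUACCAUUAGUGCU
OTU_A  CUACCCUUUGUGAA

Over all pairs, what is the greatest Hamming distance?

Pairwise Hamming distances:
  OTU_G vs OTU_V: 3
  OTU_G vs OTU_A: 1
  OTU_V vs OTU_A: 4
The largest is 4, between OTU_V and OTU_A.

4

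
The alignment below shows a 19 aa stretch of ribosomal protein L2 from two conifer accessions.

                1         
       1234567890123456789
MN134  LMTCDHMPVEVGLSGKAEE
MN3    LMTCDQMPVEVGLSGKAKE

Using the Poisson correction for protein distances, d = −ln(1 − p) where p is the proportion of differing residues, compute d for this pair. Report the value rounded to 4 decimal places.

0.1112

Differing sites — 6:H/Q; 18:E/K.
p = 2/19 = 0.105263.
d = −ln(1 − 0.105263) = −ln(0.894737) = 0.1112.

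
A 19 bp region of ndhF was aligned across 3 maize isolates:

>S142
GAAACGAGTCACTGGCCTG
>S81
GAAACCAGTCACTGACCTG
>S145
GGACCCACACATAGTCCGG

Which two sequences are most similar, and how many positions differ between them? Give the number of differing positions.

2

Pairwise Hamming distances:
  S142 vs S81: 2
  S142 vs S145: 9
  S81 vs S145: 8
The smallest is 2, between S142 and S81.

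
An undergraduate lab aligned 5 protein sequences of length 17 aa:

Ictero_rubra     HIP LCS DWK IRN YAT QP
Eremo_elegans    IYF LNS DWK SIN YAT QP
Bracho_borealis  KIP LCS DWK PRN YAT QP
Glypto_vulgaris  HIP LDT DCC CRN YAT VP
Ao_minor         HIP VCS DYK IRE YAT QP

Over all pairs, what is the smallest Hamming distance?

2

Pairwise Hamming distances:
  Ictero_rubra vs Eremo_elegans: 6
  Ictero_rubra vs Bracho_borealis: 2
  Ictero_rubra vs Glypto_vulgaris: 6
  Ictero_rubra vs Ao_minor: 3
  Eremo_elegans vs Bracho_borealis: 6
  Eremo_elegans vs Glypto_vulgaris: 10
  Eremo_elegans vs Ao_minor: 9
  Bracho_borealis vs Glypto_vulgaris: 7
  Bracho_borealis vs Ao_minor: 5
  Glypto_vulgaris vs Ao_minor: 8
The smallest is 2, between Ictero_rubra and Bracho_borealis.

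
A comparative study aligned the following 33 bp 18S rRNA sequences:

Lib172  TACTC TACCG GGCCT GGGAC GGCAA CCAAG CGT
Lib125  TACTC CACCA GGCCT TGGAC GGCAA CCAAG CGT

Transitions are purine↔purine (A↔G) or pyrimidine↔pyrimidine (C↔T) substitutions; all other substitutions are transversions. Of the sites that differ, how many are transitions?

The sequences differ at positions 6 (T/C, transition), 10 (G/A, transition), 16 (G/T, transversion).
Of the 3 differences, 2 transitions and 1 transversion, so the answer is 2.

2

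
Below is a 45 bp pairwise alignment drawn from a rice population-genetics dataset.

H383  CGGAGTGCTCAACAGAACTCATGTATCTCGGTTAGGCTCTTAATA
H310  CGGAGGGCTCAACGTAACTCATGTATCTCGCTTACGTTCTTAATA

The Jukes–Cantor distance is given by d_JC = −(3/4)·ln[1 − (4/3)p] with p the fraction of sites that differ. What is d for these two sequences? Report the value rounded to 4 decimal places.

0.1468

Differing sites — 6:T/G; 14:A/G; 15:G/T; 31:G/C; 35:G/C; 37:C/T.
p = 6/45 = 0.133333.
d = −0.75 · ln(1 − (4/3)·0.133333) = −0.75 · ln(0.822223) = −0.75 · (-0.195744) = 0.1468.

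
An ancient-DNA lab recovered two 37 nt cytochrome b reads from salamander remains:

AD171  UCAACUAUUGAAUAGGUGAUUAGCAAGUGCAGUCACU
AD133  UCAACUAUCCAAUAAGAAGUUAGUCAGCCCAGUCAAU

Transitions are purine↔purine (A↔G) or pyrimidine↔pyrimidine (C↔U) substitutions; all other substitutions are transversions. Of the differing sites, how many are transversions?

Differing sites — 9:U/C (Ti); 10:G/C (Tv); 15:G/A (Ti); 17:U/A (Tv); 18:G/A (Ti); 19:A/G (Ti); 24:C/U (Ti); 25:A/C (Tv); 28:U/C (Ti); 29:G/C (Tv); 36:C/A (Tv).
Of the 11 differences, 6 transitions and 5 transversions, so the answer is 5.

5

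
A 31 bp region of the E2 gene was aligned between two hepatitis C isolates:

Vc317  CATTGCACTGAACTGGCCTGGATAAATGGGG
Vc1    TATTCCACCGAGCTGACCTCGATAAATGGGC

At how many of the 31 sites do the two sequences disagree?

Differing sites — 1:C/T; 5:G/C; 9:T/C; 12:A/G; 16:G/A; 20:G/C; 31:G/C.
That gives 7 mismatches out of 31 aligned sites, so the Hamming distance is 7.

7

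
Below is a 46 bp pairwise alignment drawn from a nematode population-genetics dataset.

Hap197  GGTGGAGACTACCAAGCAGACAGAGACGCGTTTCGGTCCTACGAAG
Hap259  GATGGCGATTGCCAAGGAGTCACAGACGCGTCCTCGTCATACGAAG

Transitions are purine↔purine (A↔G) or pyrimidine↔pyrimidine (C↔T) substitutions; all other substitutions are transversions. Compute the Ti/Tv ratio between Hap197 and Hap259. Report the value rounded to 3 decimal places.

1.000

The sequences differ at positions 2 (G/A, transition), 6 (A/C, transversion), 9 (C/T, transition), 11 (A/G, transition), 17 (C/G, transversion), 20 (A/T, transversion), 23 (G/C, transversion), 32 (T/C, transition), 33 (T/C, transition), 34 (C/T, transition), 35 (G/C, transversion), 39 (C/A, transversion).
Of the 12 differences, 6 transitions and 6 transversions, so Ti/Tv = 6/6 = 1.000.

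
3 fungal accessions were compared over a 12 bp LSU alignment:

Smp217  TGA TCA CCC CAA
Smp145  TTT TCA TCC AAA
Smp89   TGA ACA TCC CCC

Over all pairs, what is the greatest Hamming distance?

Pairwise Hamming distances:
  Smp217 vs Smp145: 4
  Smp217 vs Smp89: 4
  Smp145 vs Smp89: 6
The largest is 6, between Smp145 and Smp89.

6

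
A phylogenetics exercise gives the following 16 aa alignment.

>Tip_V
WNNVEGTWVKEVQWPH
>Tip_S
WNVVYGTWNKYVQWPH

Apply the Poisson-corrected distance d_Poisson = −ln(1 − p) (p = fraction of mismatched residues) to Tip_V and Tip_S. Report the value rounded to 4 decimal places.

0.2877

Mismatches occur at site 3 (N→V), site 5 (E→Y), site 9 (V→N), site 11 (E→Y).
p = 4/16 = 0.250000.
d = −ln(1 − 0.250000) = −ln(0.750000) = 0.2877.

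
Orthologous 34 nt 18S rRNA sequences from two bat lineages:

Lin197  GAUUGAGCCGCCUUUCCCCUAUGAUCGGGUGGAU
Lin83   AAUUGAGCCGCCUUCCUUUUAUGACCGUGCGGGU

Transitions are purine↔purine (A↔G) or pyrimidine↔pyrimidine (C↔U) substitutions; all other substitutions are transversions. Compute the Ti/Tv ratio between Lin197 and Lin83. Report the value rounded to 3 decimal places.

8.000

The sequences differ at positions 1 (G/A, transition), 15 (U/C, transition), 17 (C/U, transition), 18 (C/U, transition), 19 (C/U, transition), 25 (U/C, transition), 28 (G/U, transversion), 30 (U/C, transition), 33 (A/G, transition).
Of the 9 differences, 8 transitions and 1 transversion, so Ti/Tv = 8/1 = 8.000.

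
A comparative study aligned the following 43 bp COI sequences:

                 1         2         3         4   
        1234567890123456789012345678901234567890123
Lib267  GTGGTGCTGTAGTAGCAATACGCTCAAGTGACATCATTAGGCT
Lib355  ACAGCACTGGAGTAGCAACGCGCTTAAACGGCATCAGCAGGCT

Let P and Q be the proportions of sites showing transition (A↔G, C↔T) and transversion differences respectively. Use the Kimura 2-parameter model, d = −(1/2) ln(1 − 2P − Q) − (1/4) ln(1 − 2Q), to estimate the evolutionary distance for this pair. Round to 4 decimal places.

0.4884

Mismatches occur at site 1 (G/A, transition), site 2 (T/C, transition), site 3 (G/A, transition), site 5 (T/C, transition), site 6 (G/A, transition), site 10 (T/G, transversion), site 19 (T/C, transition), site 20 (A/G, transition), site 25 (C/T, transition), site 28 (G/A, transition), site 29 (T/C, transition), site 31 (A/G, transition), site 37 (T/G, transversion), site 38 (T/C, transition).
Of the 14 differences, 12 transitions and 2 transversions over 43 sites: P = 12/43 = 0.279070, Q = 2/43 = 0.046512.
d = −0.5·ln(0.395348) − 0.25·ln(0.906976) = −0.5·(-0.927989) − 0.25·(-0.097639) = 0.4884.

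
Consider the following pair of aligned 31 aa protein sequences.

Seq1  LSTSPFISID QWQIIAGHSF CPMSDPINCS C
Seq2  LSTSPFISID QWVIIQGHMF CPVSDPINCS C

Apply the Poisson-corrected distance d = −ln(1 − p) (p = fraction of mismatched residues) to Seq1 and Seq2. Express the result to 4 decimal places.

0.1382

Mismatches occur at site 13 (Q/V), site 16 (A/Q), site 19 (S/M), site 23 (M/V).
p = 4/31 = 0.129032.
d = −ln(1 − 0.129032) = −ln(0.870968) = 0.1382.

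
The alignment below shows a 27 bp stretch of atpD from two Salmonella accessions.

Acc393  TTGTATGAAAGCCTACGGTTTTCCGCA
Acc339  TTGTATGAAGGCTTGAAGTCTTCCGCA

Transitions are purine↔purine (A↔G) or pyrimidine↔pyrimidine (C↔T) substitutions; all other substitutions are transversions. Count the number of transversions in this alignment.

1

Mismatches occur at site 10 (A/G, transition), site 13 (C/T, transition), site 15 (A/G, transition), site 16 (C/A, transversion), site 17 (G/A, transition), site 20 (T/C, transition).
Of the 6 differences, 5 transitions and 1 transversion, so the answer is 1.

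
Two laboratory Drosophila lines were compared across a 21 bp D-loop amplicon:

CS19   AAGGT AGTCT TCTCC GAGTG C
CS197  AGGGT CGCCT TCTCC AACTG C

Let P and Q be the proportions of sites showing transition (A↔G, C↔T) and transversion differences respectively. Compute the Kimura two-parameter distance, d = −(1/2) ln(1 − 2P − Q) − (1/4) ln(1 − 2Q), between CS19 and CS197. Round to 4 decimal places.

0.2926

Mismatches occur at site 2 (A↔G, transition), site 6 (A↔C, transversion), site 8 (T↔C, transition), site 16 (G↔A, transition), site 18 (G↔C, transversion).
Of the 5 differences, 3 transitions and 2 transversions over 21 sites: P = 3/21 = 0.142857, Q = 2/21 = 0.095238.
d = −0.5·ln(0.619048) − 0.25·ln(0.809524) = −0.5·(-0.479572) − 0.25·(-0.211309) = 0.2926.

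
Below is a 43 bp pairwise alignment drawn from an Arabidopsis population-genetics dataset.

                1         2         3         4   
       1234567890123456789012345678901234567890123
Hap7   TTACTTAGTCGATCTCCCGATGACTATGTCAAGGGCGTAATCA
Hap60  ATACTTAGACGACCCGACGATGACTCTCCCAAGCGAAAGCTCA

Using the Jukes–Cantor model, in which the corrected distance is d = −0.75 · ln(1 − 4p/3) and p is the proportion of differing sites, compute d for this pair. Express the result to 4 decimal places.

The sequences differ at positions 1 (T/A), 9 (T/A), 13 (T/C), 15 (T/C), 16 (C/G), 17 (C/A), 26 (A/C), 28 (G/C), 29 (T/C), 34 (G/C), 36 (C/A), 37 (G/A), 38 (T/A), 39 (A/G), 40 (A/C).
p = 15/43 = 0.348837.
d = −0.75 · ln(1 − (4/3)·0.348837) = −0.75 · ln(0.534884) = −0.75 · (-0.625705) = 0.4693.

0.4693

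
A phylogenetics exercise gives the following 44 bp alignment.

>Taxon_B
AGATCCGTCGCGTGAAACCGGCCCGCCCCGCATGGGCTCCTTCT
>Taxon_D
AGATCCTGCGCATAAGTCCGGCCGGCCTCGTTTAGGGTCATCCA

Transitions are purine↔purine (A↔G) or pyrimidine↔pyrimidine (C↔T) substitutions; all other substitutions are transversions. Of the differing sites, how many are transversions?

Differing sites — 7:G/T (Tv); 8:T/G (Tv); 12:G/A (Ti); 14:G/A (Ti); 16:A/G (Ti); 17:A/T (Tv); 24:C/G (Tv); 28:C/T (Ti); 31:C/T (Ti); 32:A/T (Tv); 34:G/A (Ti); 37:C/G (Tv); 40:C/A (Tv); 42:T/C (Ti); 44:T/A (Tv).
Of the 15 differences, 7 transitions and 8 transversions, so the answer is 8.

8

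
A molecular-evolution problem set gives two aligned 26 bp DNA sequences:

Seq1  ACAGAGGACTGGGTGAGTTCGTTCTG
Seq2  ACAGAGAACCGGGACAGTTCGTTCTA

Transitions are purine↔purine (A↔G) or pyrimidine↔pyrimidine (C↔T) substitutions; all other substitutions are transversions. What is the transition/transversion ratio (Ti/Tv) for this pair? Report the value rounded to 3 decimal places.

1.500

Mismatches occur at site 7 (G/A, transition), site 10 (T/C, transition), site 14 (T/A, transversion), site 15 (G/C, transversion), site 26 (G/A, transition).
Of the 5 differences, 3 transitions and 2 transversions, so Ti/Tv = 3/2 = 1.500.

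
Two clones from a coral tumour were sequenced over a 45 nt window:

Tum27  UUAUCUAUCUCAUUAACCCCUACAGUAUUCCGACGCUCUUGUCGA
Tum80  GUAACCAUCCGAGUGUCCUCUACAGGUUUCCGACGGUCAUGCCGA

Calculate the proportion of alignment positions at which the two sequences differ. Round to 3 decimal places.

Differing sites — 1:U/G; 4:U/A; 6:U/C; 10:U/C; 11:C/G; 13:U/G; 15:A/G; 16:A/U; 19:C/U; 26:U/G; 27:A/U; 36:C/G; 39:U/A; 42:U/C.
There are 14 differences over 45 sites, so p = 14/45 = 0.311.

0.311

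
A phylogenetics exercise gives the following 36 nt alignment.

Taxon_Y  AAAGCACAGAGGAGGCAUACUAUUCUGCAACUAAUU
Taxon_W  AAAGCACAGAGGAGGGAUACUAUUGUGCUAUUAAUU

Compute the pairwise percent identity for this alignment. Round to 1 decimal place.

The sequences differ at positions 16 (C/G), 25 (C/G), 29 (A/U), 31 (C/U).
32 of the 36 sites match, so the percent identity is 32/36 × 100 = 88.9%.

88.9%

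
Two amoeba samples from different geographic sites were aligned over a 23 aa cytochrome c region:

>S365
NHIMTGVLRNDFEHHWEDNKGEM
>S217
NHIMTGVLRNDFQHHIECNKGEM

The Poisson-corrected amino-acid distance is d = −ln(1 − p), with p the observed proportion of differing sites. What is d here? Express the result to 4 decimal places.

The sequences differ at positions 13 (E/Q), 16 (W/I), 18 (D/C).
p = 3/23 = 0.130435.
d = −ln(1 − 0.130435) = −ln(0.869565) = 0.1398.

0.1398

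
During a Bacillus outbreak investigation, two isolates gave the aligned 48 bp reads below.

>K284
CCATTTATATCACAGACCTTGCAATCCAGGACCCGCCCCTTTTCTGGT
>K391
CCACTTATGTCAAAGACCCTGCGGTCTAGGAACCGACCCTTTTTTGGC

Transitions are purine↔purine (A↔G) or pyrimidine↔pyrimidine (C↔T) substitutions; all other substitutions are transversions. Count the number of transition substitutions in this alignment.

Mismatches occur at site 4 (T→C, transition), site 9 (A→G, transition), site 13 (C→A, transversion), site 19 (T→C, transition), site 23 (A→G, transition), site 24 (A→G, transition), site 27 (C→T, transition), site 32 (C→A, transversion), site 36 (C→A, transversion), site 44 (C→T, transition), site 48 (T→C, transition).
Of the 11 differences, 8 transitions and 3 transversions, so the answer is 8.

8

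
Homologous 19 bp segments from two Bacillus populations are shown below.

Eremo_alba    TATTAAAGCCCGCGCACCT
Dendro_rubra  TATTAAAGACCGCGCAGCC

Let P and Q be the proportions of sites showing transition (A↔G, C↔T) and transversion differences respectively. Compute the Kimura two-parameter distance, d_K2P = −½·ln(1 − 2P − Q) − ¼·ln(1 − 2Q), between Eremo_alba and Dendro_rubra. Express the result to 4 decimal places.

0.1773

Mismatches occur at site 9 (C→A, transversion), site 17 (C→G, transversion), site 19 (T→C, transition).
Of the 3 differences, 1 transition and 2 transversions over 19 sites: P = 1/19 = 0.052632, Q = 2/19 = 0.105263.
d = −0.5·ln(0.789473) − 0.25·ln(0.789474) = −0.5·(-0.236390) − 0.25·(-0.236388) = 0.1773.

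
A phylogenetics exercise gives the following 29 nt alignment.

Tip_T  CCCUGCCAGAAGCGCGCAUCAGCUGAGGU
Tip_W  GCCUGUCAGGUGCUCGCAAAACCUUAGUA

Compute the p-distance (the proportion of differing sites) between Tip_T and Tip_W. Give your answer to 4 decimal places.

The sequences differ at positions 1 (C/G), 6 (C/U), 10 (A/G), 11 (A/U), 14 (G/U), 19 (U/A), 20 (C/A), 22 (G/C), 25 (G/U), 28 (G/U), 29 (U/A).
There are 11 differences over 29 sites, so p = 11/29 = 0.3793.

0.3793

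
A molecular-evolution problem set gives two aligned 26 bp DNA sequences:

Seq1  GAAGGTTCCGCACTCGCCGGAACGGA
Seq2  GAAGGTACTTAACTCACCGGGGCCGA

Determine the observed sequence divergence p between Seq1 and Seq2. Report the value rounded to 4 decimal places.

0.3077

Mismatches occur at site 7 (T→A), site 9 (C→T), site 10 (G→T), site 11 (C→A), site 16 (G→A), site 21 (A→G), site 22 (A→G), site 24 (G→C).
There are 8 differences over 26 sites, so p = 8/26 = 0.3077.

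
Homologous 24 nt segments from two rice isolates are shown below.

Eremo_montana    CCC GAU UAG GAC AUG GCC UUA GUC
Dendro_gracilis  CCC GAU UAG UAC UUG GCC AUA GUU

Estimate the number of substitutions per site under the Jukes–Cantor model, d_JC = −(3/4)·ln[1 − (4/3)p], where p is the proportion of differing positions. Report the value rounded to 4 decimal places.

0.1885

Mismatches occur at site 10 (G↔U), site 13 (A↔U), site 19 (U↔A), site 24 (C↔U).
p = 4/24 = 0.166667.
d = −0.75 · ln(1 − (4/3)·0.166667) = −0.75 · ln(0.777777) = −0.75 · (-0.251315) = 0.1885.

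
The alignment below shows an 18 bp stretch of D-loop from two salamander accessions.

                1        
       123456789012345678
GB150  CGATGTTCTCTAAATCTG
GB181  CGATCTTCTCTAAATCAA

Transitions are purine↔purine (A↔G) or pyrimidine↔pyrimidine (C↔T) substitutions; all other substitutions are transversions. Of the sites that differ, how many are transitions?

The sequences differ at positions 5 (G/C, transversion), 17 (T/A, transversion), 18 (G/A, transition).
Of the 3 differences, 1 transition and 2 transversions, so the answer is 1.

1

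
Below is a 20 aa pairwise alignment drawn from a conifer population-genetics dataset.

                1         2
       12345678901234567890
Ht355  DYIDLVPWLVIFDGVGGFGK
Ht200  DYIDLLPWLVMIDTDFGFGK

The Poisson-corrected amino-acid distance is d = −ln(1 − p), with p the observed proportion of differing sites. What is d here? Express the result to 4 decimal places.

The sequences differ at positions 6 (V/L), 11 (I/M), 12 (F/I), 14 (G/T), 15 (V/D), 16 (G/F).
p = 6/20 = 0.300000.
d = −ln(1 − 0.300000) = −ln(0.700000) = 0.3567.

0.3567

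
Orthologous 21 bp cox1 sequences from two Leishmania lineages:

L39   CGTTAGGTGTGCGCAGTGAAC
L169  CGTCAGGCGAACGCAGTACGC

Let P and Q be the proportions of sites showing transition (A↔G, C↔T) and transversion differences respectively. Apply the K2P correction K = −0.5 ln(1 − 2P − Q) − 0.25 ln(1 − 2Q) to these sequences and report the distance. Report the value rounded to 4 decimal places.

Differing sites — 4:T/C (Ti); 8:T/C (Ti); 10:T/A (Tv); 11:G/A (Ti); 18:G/A (Ti); 19:A/C (Tv); 20:A/G (Ti).
Of the 7 differences, 5 transitions and 2 transversions over 21 sites: P = 5/21 = 0.238095, Q = 2/21 = 0.095238.
d = −0.5·ln(0.428572) − 0.25·ln(0.809524) = −0.5·(-0.847297) − 0.25·(-0.211309) = 0.4765.

0.4765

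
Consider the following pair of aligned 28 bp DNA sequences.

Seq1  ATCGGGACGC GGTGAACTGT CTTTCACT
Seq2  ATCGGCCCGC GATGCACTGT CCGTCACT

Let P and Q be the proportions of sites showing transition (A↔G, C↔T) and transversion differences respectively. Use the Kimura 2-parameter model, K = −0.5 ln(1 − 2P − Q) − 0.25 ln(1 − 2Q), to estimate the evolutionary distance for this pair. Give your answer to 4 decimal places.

0.2524

The sequences differ at positions 6 (G/C, transversion), 7 (A/C, transversion), 12 (G/A, transition), 15 (A/C, transversion), 22 (T/C, transition), 23 (T/G, transversion).
Of the 6 differences, 2 transitions and 4 transversions over 28 sites: P = 2/28 = 0.071429, Q = 4/28 = 0.142857.
d = −0.5·ln(0.714285) − 0.25·ln(0.714286) = −0.5·(-0.336473) − 0.25·(-0.336472) = 0.2524.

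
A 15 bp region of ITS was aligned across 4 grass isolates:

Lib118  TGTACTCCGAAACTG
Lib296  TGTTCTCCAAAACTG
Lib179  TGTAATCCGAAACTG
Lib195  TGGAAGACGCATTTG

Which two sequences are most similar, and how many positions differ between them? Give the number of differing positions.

1

Pairwise Hamming distances:
  Lib118 vs Lib296: 2
  Lib118 vs Lib179: 1
  Lib118 vs Lib195: 7
  Lib296 vs Lib179: 3
  Lib296 vs Lib195: 9
  Lib179 vs Lib195: 6
The smallest is 1, between Lib118 and Lib179.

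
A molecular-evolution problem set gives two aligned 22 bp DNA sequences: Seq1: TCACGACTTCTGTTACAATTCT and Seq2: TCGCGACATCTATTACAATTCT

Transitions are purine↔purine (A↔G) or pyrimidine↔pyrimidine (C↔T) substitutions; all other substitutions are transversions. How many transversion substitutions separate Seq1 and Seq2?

Mismatches occur at site 3 (A/G, transition), site 8 (T/A, transversion), site 12 (G/A, transition).
Of the 3 differences, 2 transitions and 1 transversion, so the answer is 1.

1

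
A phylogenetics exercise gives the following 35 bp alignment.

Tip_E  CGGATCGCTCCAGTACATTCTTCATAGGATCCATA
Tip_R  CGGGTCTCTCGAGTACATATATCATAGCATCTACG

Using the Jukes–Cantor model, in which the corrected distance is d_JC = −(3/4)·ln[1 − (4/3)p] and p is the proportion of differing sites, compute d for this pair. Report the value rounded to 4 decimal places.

Mismatches occur at site 4 (A↔G), site 7 (G↔T), site 11 (C↔G), site 19 (T↔A), site 20 (C↔T), site 21 (T↔A), site 28 (G↔C), site 32 (C↔T), site 34 (T↔C), site 35 (A↔G).
p = 10/35 = 0.285714.
d = −0.75 · ln(1 − (4/3)·0.285714) = −0.75 · ln(0.619048) = −0.75 · (-0.479572) = 0.3597.

0.3597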